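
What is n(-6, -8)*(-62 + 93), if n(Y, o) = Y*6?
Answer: -1116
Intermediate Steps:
n(Y, o) = 6*Y
n(-6, -8)*(-62 + 93) = (6*(-6))*(-62 + 93) = -36*31 = -1116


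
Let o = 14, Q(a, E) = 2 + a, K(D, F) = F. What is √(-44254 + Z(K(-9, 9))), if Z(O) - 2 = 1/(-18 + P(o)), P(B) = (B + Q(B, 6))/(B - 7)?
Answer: I*√25489194/24 ≈ 210.36*I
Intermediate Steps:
P(B) = (2 + 2*B)/(-7 + B) (P(B) = (B + (2 + B))/(B - 7) = (2 + 2*B)/(-7 + B))
Z(O) = 185/96 (Z(O) = 2 + 1/(-18 + 2*(1 + 14)/(-7 + 14)) = 2 + 1/(-18 + 2*15/7) = 2 + 1/(-18 + 2*(⅐)*15) = 2 + 1/(-18 + 30/7) = 2 + 1/(-96/7) = 2 - 7/96 = 185/96)
√(-44254 + Z(K(-9, 9))) = √(-44254 + 185/96) = √(-4248199/96) = I*√25489194/24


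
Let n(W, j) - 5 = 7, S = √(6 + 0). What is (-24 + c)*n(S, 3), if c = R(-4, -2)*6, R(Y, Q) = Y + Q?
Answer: -720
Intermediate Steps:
R(Y, Q) = Q + Y
S = √6 ≈ 2.4495
n(W, j) = 12 (n(W, j) = 5 + 7 = 12)
c = -36 (c = (-2 - 4)*6 = -6*6 = -36)
(-24 + c)*n(S, 3) = (-24 - 36)*12 = -60*12 = -720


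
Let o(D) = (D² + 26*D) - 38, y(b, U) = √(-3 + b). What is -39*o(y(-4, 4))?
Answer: 1755 - 1014*I*√7 ≈ 1755.0 - 2682.8*I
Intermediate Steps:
o(D) = -38 + D² + 26*D
-39*o(y(-4, 4)) = -39*(-38 + (√(-3 - 4))² + 26*√(-3 - 4)) = -39*(-38 + (√(-7))² + 26*√(-7)) = -39*(-38 + (I*√7)² + 26*(I*√7)) = -39*(-38 - 7 + 26*I*√7) = -39*(-45 + 26*I*√7) = 1755 - 1014*I*√7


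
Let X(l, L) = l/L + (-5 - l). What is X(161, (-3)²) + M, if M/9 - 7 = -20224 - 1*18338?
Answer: -3124288/9 ≈ -3.4714e+5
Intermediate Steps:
X(l, L) = -5 - l + l/L
M = -346995 (M = 63 + 9*(-20224 - 1*18338) = 63 + 9*(-20224 - 18338) = 63 + 9*(-38562) = 63 - 347058 = -346995)
X(161, (-3)²) + M = (-5 - 1*161 + 161/((-3)²)) - 346995 = (-5 - 161 + 161/9) - 346995 = -1333/9 - 346995 = -3124288/9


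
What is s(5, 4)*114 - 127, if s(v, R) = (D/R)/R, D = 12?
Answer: -83/2 ≈ -41.500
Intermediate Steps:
s(v, R) = 12/R² (s(v, R) = (12/R)/R = 12/R²)
s(5, 4)*114 - 127 = (12/4²)*114 - 127 = (12*(1/16))*114 - 127 = (¾)*114 - 127 = 171/2 - 127 = -83/2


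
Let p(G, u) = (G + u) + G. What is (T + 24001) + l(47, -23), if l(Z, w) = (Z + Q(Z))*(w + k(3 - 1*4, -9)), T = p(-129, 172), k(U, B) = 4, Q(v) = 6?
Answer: 22908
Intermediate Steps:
p(G, u) = u + 2*G
T = -86 (T = 172 + 2*(-129) = 172 - 258 = -86)
l(Z, w) = (4 + w)*(6 + Z) (l(Z, w) = (Z + 6)*(w + 4) = (6 + Z)*(4 + w) = (4 + w)*(6 + Z))
(T + 24001) + l(47, -23) = (-86 + 24001) + (24 + 4*47 + 6*(-23) + 47*(-23)) = 23915 + (24 + 188 - 138 - 1081) = 23915 - 1007 = 22908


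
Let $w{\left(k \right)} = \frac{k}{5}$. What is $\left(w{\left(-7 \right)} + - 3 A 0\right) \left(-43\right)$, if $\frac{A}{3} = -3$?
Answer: $\frac{301}{5} \approx 60.2$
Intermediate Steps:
$w{\left(k \right)} = \frac{k}{5}$ ($w{\left(k \right)} = k \frac{1}{5} = \frac{k}{5}$)
$A = -9$ ($A = 3 \left(-3\right) = -9$)
$\left(w{\left(-7 \right)} + - 3 A 0\right) \left(-43\right) = \left(\frac{1}{5} \left(-7\right) + \left(-3\right) \left(-9\right) 0\right) \left(-43\right) = \left(- \frac{7}{5} + 27 \cdot 0\right) \left(-43\right) = \left(- \frac{7}{5} + 0\right) \left(-43\right) = \left(- \frac{7}{5}\right) \left(-43\right) = \frac{301}{5}$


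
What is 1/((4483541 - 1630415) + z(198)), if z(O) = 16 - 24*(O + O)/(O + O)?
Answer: 1/2853118 ≈ 3.5049e-7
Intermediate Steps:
z(O) = -8 (z(O) = 16 - 24*2*O/(2*O) = 16 - 24*2*O*1/(2*O) = 16 - 24*1 = 16 - 24 = -8)
1/((4483541 - 1630415) + z(198)) = 1/((4483541 - 1630415) - 8) = 1/(2853126 - 8) = 1/2853118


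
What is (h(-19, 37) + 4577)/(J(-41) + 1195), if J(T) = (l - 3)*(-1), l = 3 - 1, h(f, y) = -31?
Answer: 2273/598 ≈ 3.8010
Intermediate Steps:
l = 2
J(T) = 1 (J(T) = (2 - 3)*(-1) = -1*(-1) = 1)
(h(-19, 37) + 4577)/(J(-41) + 1195) = (-31 + 4577)/(1 + 1195) = 4546/1196 = 4546*(1/1196) = 2273/598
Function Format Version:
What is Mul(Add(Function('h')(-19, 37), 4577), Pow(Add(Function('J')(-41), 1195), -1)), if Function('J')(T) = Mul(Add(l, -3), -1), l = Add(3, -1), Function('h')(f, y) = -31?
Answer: Rational(2273, 598) ≈ 3.8010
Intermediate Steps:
l = 2
Function('J')(T) = 1 (Function('J')(T) = Mul(Add(2, -3), -1) = Mul(-1, -1) = 1)
Mul(Add(Function('h')(-19, 37), 4577), Pow(Add(Function('J')(-41), 1195), -1)) = Mul(Add(-31, 4577), Pow(Add(1, 1195), -1)) = Mul(4546, Pow(1196, -1)) = Mul(4546, Rational(1, 1196)) = Rational(2273, 598)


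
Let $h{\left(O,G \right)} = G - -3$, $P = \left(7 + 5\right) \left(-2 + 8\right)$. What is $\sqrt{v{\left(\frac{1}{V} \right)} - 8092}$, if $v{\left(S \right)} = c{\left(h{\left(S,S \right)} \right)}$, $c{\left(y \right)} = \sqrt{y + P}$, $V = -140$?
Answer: $\frac{\sqrt{-39650800 + 70 \sqrt{367465}}}{70} \approx 89.907 i$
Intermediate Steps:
$P = 72$ ($P = 12 \cdot 6 = 72$)
$h{\left(O,G \right)} = 3 + G$ ($h{\left(O,G \right)} = G + 3 = 3 + G$)
$c{\left(y \right)} = \sqrt{72 + y}$ ($c{\left(y \right)} = \sqrt{y + 72} = \sqrt{72 + y}$)
$v{\left(S \right)} = \sqrt{75 + S}$ ($v{\left(S \right)} = \sqrt{72 + \left(3 + S\right)} = \sqrt{75 + S}$)
$\sqrt{v{\left(\frac{1}{V} \right)} - 8092} = \sqrt{\sqrt{75 + \frac{1}{-140}} - 8092} = \sqrt{\sqrt{75 - \frac{1}{140}} - 8092} = \sqrt{\sqrt{\frac{10499}{140}} - 8092} = \sqrt{\frac{\sqrt{367465}}{70} - 8092} = \sqrt{-8092 + \frac{\sqrt{367465}}{70}}$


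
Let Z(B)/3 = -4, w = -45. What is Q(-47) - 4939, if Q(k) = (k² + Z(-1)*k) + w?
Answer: -2211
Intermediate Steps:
Z(B) = -12 (Z(B) = 3*(-4) = -12)
Q(k) = -45 + k² - 12*k (Q(k) = (k² - 12*k) - 45 = -45 + k² - 12*k)
Q(-47) - 4939 = (-45 + (-47)² - 12*(-47)) - 4939 = (-45 + 2209 + 564) - 4939 = 2728 - 4939 = -2211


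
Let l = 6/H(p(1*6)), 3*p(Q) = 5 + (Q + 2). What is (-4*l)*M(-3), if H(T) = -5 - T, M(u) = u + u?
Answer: -108/7 ≈ -15.429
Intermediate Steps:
M(u) = 2*u
p(Q) = 7/3 + Q/3 (p(Q) = (5 + (Q + 2))/3 = (5 + (2 + Q))/3 = (7 + Q)/3 = 7/3 + Q/3)
l = -9/14 (l = 6/(-5 - (7/3 + (1*6)/3)) = 6/(-5 - (7/3 + (1/3)*6)) = 6/(-5 - (7/3 + 2)) = 6/(-5 - 1*13/3) = 6/(-5 - 13/3) = 6/(-28/3) = 6*(-3/28) = -9/14 ≈ -0.64286)
(-4*l)*M(-3) = (-4*(-9/14))*(2*(-3)) = (18/7)*(-6) = -108/7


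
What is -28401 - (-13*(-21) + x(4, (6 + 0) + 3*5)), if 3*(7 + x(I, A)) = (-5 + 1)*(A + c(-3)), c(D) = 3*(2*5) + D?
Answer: -28603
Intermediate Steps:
c(D) = 30 + D (c(D) = 3*10 + D = 30 + D)
x(I, A) = -43 - 4*A/3 (x(I, A) = -7 + ((-5 + 1)*(A + (30 - 3)))/3 = -7 + (-4*(A + 27))/3 = -7 + (-4*(27 + A))/3 = -7 + (-108 - 4*A)/3 = -7 + (-36 - 4*A/3) = -43 - 4*A/3)
-28401 - (-13*(-21) + x(4, (6 + 0) + 3*5)) = -28401 - (-13*(-21) + (-43 - 4*((6 + 0) + 3*5)/3)) = -28401 - (273 + (-43 - 4*(6 + 15)/3)) = -28401 - (273 + (-43 - 4/3*21)) = -28401 - (273 + (-43 - 28)) = -28401 - (273 - 71) = -28401 - 1*202 = -28401 - 202 = -28603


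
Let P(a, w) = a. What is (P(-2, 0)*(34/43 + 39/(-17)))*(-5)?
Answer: -10990/731 ≈ -15.034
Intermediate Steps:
(P(-2, 0)*(34/43 + 39/(-17)))*(-5) = -2*(34/43 + 39/(-17))*(-5) = -2*(34*(1/43) + 39*(-1/17))*(-5) = -2*(34/43 - 39/17)*(-5) = -2*(-1099/731)*(-5) = (2198/731)*(-5) = -10990/731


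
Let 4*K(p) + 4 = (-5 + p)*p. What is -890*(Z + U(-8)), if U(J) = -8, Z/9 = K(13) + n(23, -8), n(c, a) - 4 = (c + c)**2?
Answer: -17174330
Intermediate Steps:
K(p) = -1 + p*(-5 + p)/4 (K(p) = -1 + ((-5 + p)*p)/4 = -1 + (p*(-5 + p))/4 = -1 + p*(-5 + p)/4)
n(c, a) = 4 + 4*c**2 (n(c, a) = 4 + (c + c)**2 = 4 + (2*c)**2 = 4 + 4*c**2)
Z = 19305 (Z = 9*((-1 - 5/4*13 + (1/4)*13**2) + (4 + 4*23**2)) = 9*((-1 - 65/4 + (1/4)*169) + (4 + 4*529)) = 9*((-1 - 65/4 + 169/4) + (4 + 2116)) = 9*(25 + 2120) = 9*2145 = 19305)
-890*(Z + U(-8)) = -890*(19305 - 8) = -890*19297 = -17174330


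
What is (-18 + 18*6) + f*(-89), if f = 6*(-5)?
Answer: 2760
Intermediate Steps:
f = -30
(-18 + 18*6) + f*(-89) = (-18 + 18*6) - 30*(-89) = (-18 + 108) + 2670 = 90 + 2670 = 2760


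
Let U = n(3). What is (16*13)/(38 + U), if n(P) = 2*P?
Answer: 52/11 ≈ 4.7273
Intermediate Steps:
U = 6 (U = 2*3 = 6)
(16*13)/(38 + U) = (16*13)/(38 + 6) = 208/44 = 208*(1/44) = 52/11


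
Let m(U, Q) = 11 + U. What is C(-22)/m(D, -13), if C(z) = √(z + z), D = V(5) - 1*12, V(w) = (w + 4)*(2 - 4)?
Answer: -2*I*√11/19 ≈ -0.34912*I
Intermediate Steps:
V(w) = -8 - 2*w (V(w) = (4 + w)*(-2) = -8 - 2*w)
D = -30 (D = (-8 - 2*5) - 1*12 = (-8 - 10) - 12 = -18 - 12 = -30)
C(z) = √2*√z (C(z) = √(2*z) = √2*√z)
C(-22)/m(D, -13) = (√2*√(-22))/(11 - 30) = (√2*(I*√22))/(-19) = (2*I*√11)*(-1/19) = -2*I*√11/19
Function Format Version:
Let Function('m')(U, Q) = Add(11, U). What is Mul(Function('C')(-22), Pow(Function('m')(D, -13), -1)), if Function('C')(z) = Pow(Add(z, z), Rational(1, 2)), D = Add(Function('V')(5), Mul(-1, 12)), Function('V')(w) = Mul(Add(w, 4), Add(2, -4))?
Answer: Mul(Rational(-2, 19), I, Pow(11, Rational(1, 2))) ≈ Mul(-0.34912, I)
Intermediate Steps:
Function('V')(w) = Add(-8, Mul(-2, w)) (Function('V')(w) = Mul(Add(4, w), -2) = Add(-8, Mul(-2, w)))
D = -30 (D = Add(Add(-8, Mul(-2, 5)), Mul(-1, 12)) = Add(Add(-8, -10), -12) = Add(-18, -12) = -30)
Function('C')(z) = Mul(Pow(2, Rational(1, 2)), Pow(z, Rational(1, 2))) (Function('C')(z) = Pow(Mul(2, z), Rational(1, 2)) = Mul(Pow(2, Rational(1, 2)), Pow(z, Rational(1, 2))))
Mul(Function('C')(-22), Pow(Function('m')(D, -13), -1)) = Mul(Mul(Pow(2, Rational(1, 2)), Pow(-22, Rational(1, 2))), Pow(Add(11, -30), -1)) = Mul(Mul(Pow(2, Rational(1, 2)), Mul(I, Pow(22, Rational(1, 2)))), Pow(-19, -1)) = Mul(Mul(2, I, Pow(11, Rational(1, 2))), Rational(-1, 19)) = Mul(Rational(-2, 19), I, Pow(11, Rational(1, 2)))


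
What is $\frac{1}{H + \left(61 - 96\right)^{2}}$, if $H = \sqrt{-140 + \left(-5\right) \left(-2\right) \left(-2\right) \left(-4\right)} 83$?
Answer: $\frac{245}{382793} - \frac{166 i \sqrt{15}}{1913965} \approx 0.00064003 - 0.00033591 i$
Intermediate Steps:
$H = 166 i \sqrt{15}$ ($H = \sqrt{-140 + 10 \left(-2\right) \left(-4\right)} 83 = \sqrt{-140 - -80} \cdot 83 = \sqrt{-140 + 80} \cdot 83 = \sqrt{-60} \cdot 83 = 2 i \sqrt{15} \cdot 83 = 166 i \sqrt{15} \approx 642.92 i$)
$\frac{1}{H + \left(61 - 96\right)^{2}} = \frac{1}{166 i \sqrt{15} + \left(61 - 96\right)^{2}} = \frac{1}{166 i \sqrt{15} + \left(-35\right)^{2}} = \frac{1}{166 i \sqrt{15} + 1225} = \frac{1}{1225 + 166 i \sqrt{15}}$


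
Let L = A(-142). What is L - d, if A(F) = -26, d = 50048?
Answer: -50074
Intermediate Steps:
L = -26
L - d = -26 - 1*50048 = -26 - 50048 = -50074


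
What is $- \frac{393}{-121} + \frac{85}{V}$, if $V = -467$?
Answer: $\frac{173246}{56507} \approx 3.0659$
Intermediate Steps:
$- \frac{393}{-121} + \frac{85}{V} = - \frac{393}{-121} + \frac{85}{-467} = \left(-393\right) \left(- \frac{1}{121}\right) + 85 \left(- \frac{1}{467}\right) = \frac{393}{121} - \frac{85}{467} = \frac{173246}{56507}$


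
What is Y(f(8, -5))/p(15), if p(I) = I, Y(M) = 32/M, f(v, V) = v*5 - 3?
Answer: 32/555 ≈ 0.057658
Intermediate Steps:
f(v, V) = -3 + 5*v (f(v, V) = 5*v - 3 = -3 + 5*v)
Y(f(8, -5))/p(15) = (32/(-3 + 5*8))/15 = (32/(-3 + 40))*(1/15) = (32/37)*(1/15) = 32/555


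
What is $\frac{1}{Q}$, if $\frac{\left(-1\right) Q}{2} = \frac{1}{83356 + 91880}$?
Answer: $-87618$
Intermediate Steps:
$Q = - \frac{1}{87618}$ ($Q = - \frac{2}{83356 + 91880} = - \frac{2}{175236} = \left(-2\right) \frac{1}{175236} = - \frac{1}{87618} \approx -1.1413 \cdot 10^{-5}$)
$\frac{1}{Q} = \frac{1}{- \frac{1}{87618}} = -87618$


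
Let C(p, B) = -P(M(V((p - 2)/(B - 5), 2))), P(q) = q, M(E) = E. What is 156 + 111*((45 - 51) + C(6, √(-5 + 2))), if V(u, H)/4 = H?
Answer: -1398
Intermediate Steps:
V(u, H) = 4*H
C(p, B) = -8 (C(p, B) = -4*2 = -1*8 = -8)
156 + 111*((45 - 51) + C(6, √(-5 + 2))) = 156 + 111*((45 - 51) - 8) = 156 + 111*(-6 - 8) = 156 + 111*(-14) = 156 - 1554 = -1398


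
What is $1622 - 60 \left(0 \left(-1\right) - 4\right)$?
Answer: $1862$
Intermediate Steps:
$1622 - 60 \left(0 \left(-1\right) - 4\right) = 1622 - 60 \left(0 - 4\right) = 1622 - 60 \left(-4\right) = 1622 - -240 = 1622 + 240 = 1862$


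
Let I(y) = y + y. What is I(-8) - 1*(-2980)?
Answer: 2964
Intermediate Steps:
I(y) = 2*y
I(-8) - 1*(-2980) = 2*(-8) - 1*(-2980) = -16 + 2980 = 2964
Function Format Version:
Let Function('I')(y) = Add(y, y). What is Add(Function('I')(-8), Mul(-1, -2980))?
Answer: 2964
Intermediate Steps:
Function('I')(y) = Mul(2, y)
Add(Function('I')(-8), Mul(-1, -2980)) = Add(Mul(2, -8), Mul(-1, -2980)) = Add(-16, 2980) = 2964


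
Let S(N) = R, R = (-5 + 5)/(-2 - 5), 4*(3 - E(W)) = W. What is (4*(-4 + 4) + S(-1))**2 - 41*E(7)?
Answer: -205/4 ≈ -51.250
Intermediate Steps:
E(W) = 3 - W/4
R = 0 (R = 0/(-7) = 0*(-1/7) = 0)
S(N) = 0
(4*(-4 + 4) + S(-1))**2 - 41*E(7) = (4*(-4 + 4) + 0)**2 - 41*(3 - 1/4*7) = (4*0 + 0)**2 - 41*(3 - 7/4) = (0 + 0)**2 - 41*5/4 = 0**2 - 205/4 = 0 - 205/4 = -205/4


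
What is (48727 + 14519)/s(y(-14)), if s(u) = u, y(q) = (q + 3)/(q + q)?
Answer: 1770888/11 ≈ 1.6099e+5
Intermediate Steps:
y(q) = (3 + q)/(2*q) (y(q) = (3 + q)/((2*q)) = (3 + q)*(1/(2*q)) = (3 + q)/(2*q))
(48727 + 14519)/s(y(-14)) = (48727 + 14519)/(((½)*(3 - 14)/(-14))) = 63246/(((½)*(-1/14)*(-11))) = 63246/(11/28) = 63246*(28/11) = 1770888/11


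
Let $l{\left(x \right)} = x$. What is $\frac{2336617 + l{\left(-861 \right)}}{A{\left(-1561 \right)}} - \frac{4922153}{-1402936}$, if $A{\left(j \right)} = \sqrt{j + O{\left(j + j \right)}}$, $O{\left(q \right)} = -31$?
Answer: $\frac{4922153}{1402936} - \frac{583939 i \sqrt{398}}{199} \approx 3.5085 - 58540.0 i$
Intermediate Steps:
$A{\left(j \right)} = \sqrt{-31 + j}$ ($A{\left(j \right)} = \sqrt{j - 31} = \sqrt{-31 + j}$)
$\frac{2336617 + l{\left(-861 \right)}}{A{\left(-1561 \right)}} - \frac{4922153}{-1402936} = \frac{2336617 - 861}{\sqrt{-31 - 1561}} - \frac{4922153}{-1402936} = \frac{2335756}{\sqrt{-1592}} - - \frac{4922153}{1402936} = \frac{2335756}{2 i \sqrt{398}} + \frac{4922153}{1402936} = 2335756 \left(- \frac{i \sqrt{398}}{796}\right) + \frac{4922153}{1402936} = - \frac{583939 i \sqrt{398}}{199} + \frac{4922153}{1402936} = \frac{4922153}{1402936} - \frac{583939 i \sqrt{398}}{199}$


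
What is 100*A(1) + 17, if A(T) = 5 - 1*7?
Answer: -183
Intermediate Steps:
A(T) = -2 (A(T) = 5 - 7 = -2)
100*A(1) + 17 = 100*(-2) + 17 = -200 + 17 = -183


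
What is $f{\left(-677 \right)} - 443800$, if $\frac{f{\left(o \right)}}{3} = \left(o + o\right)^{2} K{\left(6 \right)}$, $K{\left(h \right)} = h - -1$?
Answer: $38055836$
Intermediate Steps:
$K{\left(h \right)} = 1 + h$ ($K{\left(h \right)} = h + 1 = 1 + h$)
$f{\left(o \right)} = 84 o^{2}$ ($f{\left(o \right)} = 3 \left(o + o\right)^{2} \left(1 + 6\right) = 3 \left(2 o\right)^{2} \cdot 7 = 3 \cdot 4 o^{2} \cdot 7 = 3 \cdot 28 o^{2} = 84 o^{2}$)
$f{\left(-677 \right)} - 443800 = 84 \left(-677\right)^{2} - 443800 = 84 \cdot 458329 - 443800 = 38499636 - 443800 = 38055836$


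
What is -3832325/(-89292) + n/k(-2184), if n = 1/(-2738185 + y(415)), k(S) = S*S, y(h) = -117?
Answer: 595894885438724537/13884168516656256 ≈ 42.919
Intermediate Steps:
k(S) = S²
n = -1/2738302 (n = 1/(-2738185 - 117) = 1/(-2738302) = -1/2738302 ≈ -3.6519e-7)
-3832325/(-89292) + n/k(-2184) = -3832325/(-89292) - 1/(2738302*((-2184)²)) = -3832325*(-1/89292) - 1/2738302/4769856 = 547475/12756 - 1/2738302*1/4769856 = 547475/12756 - 1/13061306224512 = 595894885438724537/13884168516656256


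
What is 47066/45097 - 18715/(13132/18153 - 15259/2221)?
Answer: 6807901938977729/2235282005827 ≈ 3045.7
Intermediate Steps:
47066/45097 - 18715/(13132/18153 - 15259/2221) = 47066/45097 - 18715/(-247830455/40317813) = 47066/45097 - 18715*(-40317813/247830455) = 47066/45097 + 150909574059/49566091 = 6807901938977729/2235282005827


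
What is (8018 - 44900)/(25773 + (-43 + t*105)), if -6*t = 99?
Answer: -73764/47995 ≈ -1.5369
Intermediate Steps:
t = -33/2 (t = -⅙*99 = -33/2 ≈ -16.500)
(8018 - 44900)/(25773 + (-43 + t*105)) = (8018 - 44900)/(25773 + (-43 - 33/2*105)) = -36882/(25773 + (-43 - 3465/2)) = -36882/(25773 - 3551/2) = -36882/47995/2 = -36882*2/47995 = -73764/47995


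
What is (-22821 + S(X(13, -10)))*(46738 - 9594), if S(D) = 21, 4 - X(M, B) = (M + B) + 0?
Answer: -846883200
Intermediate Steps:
X(M, B) = 4 - B - M (X(M, B) = 4 - ((M + B) + 0) = 4 - ((B + M) + 0) = 4 - (B + M) = 4 + (-B - M) = 4 - B - M)
(-22821 + S(X(13, -10)))*(46738 - 9594) = (-22821 + 21)*(46738 - 9594) = -22800*37144 = -846883200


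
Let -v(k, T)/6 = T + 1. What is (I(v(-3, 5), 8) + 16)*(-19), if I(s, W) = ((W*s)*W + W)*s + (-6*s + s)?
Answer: -1574188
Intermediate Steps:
v(k, T) = -6 - 6*T (v(k, T) = -6*(T + 1) = -6*(1 + T) = -6 - 6*T)
I(s, W) = -5*s + s*(W + s*W²) (I(s, W) = (s*W² + W)*s - 5*s = (W + s*W²)*s - 5*s = s*(W + s*W²) - 5*s = -5*s + s*(W + s*W²))
(I(v(-3, 5), 8) + 16)*(-19) = ((-6 - 6*5)*(-5 + 8 + (-6 - 6*5)*8²) + 16)*(-19) = ((-6 - 30)*(-5 + 8 + (-6 - 30)*64) + 16)*(-19) = (-36*(-5 + 8 - 36*64) + 16)*(-19) = (-36*(-5 + 8 - 2304) + 16)*(-19) = (-36*(-2301) + 16)*(-19) = (82836 + 16)*(-19) = 82852*(-19) = -1574188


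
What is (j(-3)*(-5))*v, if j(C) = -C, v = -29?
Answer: 435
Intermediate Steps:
(j(-3)*(-5))*v = (-1*(-3)*(-5))*(-29) = (3*(-5))*(-29) = -15*(-29) = 435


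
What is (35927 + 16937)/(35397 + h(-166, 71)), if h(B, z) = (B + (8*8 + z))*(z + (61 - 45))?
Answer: 13216/8175 ≈ 1.6166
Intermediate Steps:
h(B, z) = (16 + z)*(64 + B + z) (h(B, z) = (B + (64 + z))*(z + 16) = (64 + B + z)*(16 + z) = (16 + z)*(64 + B + z))
(35927 + 16937)/(35397 + h(-166, 71)) = (35927 + 16937)/(35397 + (1024 + 71**2 + 16*(-166) + 80*71 - 166*71)) = 52864/(35397 + (1024 + 5041 - 2656 + 5680 - 11786)) = 52864/(35397 - 2697) = 52864/32700 = 52864*(1/32700) = 13216/8175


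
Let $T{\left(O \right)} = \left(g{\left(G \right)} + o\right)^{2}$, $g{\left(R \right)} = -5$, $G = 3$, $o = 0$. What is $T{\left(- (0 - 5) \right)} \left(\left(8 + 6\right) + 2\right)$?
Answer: $400$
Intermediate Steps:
$T{\left(O \right)} = 25$ ($T{\left(O \right)} = \left(-5 + 0\right)^{2} = \left(-5\right)^{2} = 25$)
$T{\left(- (0 - 5) \right)} \left(\left(8 + 6\right) + 2\right) = 25 \left(\left(8 + 6\right) + 2\right) = 25 \left(14 + 2\right) = 25 \cdot 16 = 400$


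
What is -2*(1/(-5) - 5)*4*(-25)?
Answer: -1040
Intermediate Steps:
-2*(1/(-5) - 5)*4*(-25) = -2*(-1/5 - 5)*4*(-25) = -(-52)*4/5*(-25) = -2*(-104/5)*(-25) = (208/5)*(-25) = -1040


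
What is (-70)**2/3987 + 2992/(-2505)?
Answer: 115132/3329145 ≈ 0.034583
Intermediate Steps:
(-70)**2/3987 + 2992/(-2505) = 4900*(1/3987) + 2992*(-1/2505) = 4900/3987 - 2992/2505 = 115132/3329145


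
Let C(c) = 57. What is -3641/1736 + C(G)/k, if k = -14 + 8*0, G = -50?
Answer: -10709/1736 ≈ -6.1688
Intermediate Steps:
k = -14 (k = -14 + 0 = -14)
-3641/1736 + C(G)/k = -3641/1736 + 57/(-14) = -3641*1/1736 + 57*(-1/14) = -3641/1736 - 57/14 = -10709/1736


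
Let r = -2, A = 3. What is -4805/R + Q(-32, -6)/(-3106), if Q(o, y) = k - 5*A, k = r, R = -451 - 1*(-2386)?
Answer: -2978287/1202022 ≈ -2.4777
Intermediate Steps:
R = 1935 (R = -451 + 2386 = 1935)
k = -2
Q(o, y) = -17 (Q(o, y) = -2 - 5*3 = -2 - 15 = -17)
-4805/R + Q(-32, -6)/(-3106) = -4805/1935 - 17/(-3106) = -4805*1/1935 - 17*(-1/3106) = -961/387 + 17/3106 = -2978287/1202022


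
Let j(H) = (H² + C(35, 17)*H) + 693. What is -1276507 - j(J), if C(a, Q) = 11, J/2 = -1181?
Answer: -6830262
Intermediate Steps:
J = -2362 (J = 2*(-1181) = -2362)
j(H) = 693 + H² + 11*H (j(H) = (H² + 11*H) + 693 = 693 + H² + 11*H)
-1276507 - j(J) = -1276507 - (693 + (-2362)² + 11*(-2362)) = -1276507 - (693 + 5579044 - 25982) = -1276507 - 1*5553755 = -1276507 - 5553755 = -6830262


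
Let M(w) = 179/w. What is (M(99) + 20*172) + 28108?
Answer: 3123431/99 ≈ 31550.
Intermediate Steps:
(M(99) + 20*172) + 28108 = (179/99 + 20*172) + 28108 = (179*(1/99) + 3440) + 28108 = (179/99 + 3440) + 28108 = 340739/99 + 28108 = 3123431/99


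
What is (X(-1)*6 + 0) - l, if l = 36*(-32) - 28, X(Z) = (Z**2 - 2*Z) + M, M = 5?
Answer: 1228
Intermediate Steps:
X(Z) = 5 + Z**2 - 2*Z (X(Z) = (Z**2 - 2*Z) + 5 = 5 + Z**2 - 2*Z)
l = -1180 (l = -1152 - 28 = -1180)
(X(-1)*6 + 0) - l = ((5 + (-1)**2 - 2*(-1))*6 + 0) - 1*(-1180) = ((5 + 1 + 2)*6 + 0) + 1180 = (8*6 + 0) + 1180 = (48 + 0) + 1180 = 48 + 1180 = 1228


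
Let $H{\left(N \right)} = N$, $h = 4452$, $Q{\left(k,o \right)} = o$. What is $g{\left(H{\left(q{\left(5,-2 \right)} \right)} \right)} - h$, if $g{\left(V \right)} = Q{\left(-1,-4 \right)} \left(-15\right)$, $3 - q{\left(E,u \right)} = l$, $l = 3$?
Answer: $-4392$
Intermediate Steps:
$q{\left(E,u \right)} = 0$ ($q{\left(E,u \right)} = 3 - 3 = 0$)
$g{\left(V \right)} = 60$ ($g{\left(V \right)} = \left(-4\right) \left(-15\right) = 60$)
$g{\left(H{\left(q{\left(5,-2 \right)} \right)} \right)} - h = 60 - 4452 = -4392$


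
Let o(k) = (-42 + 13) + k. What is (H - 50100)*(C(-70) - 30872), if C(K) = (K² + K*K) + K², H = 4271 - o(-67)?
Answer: 739594076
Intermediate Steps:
o(k) = -29 + k
H = 4367 (H = 4271 - (-29 - 67) = 4271 - 1*(-96) = 4271 + 96 = 4367)
C(K) = 3*K² (C(K) = (K² + K²) + K² = 2*K² + K² = 3*K²)
(H - 50100)*(C(-70) - 30872) = (4367 - 50100)*(3*(-70)² - 30872) = -45733*(3*4900 - 30872) = -45733*(14700 - 30872) = -45733*(-16172) = 739594076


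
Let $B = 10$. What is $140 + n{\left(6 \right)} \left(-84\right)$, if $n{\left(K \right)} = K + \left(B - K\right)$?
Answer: $-700$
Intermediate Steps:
$n{\left(K \right)} = 10$ ($n{\left(K \right)} = K - \left(-10 + K\right) = 10$)
$140 + n{\left(6 \right)} \left(-84\right) = 140 + 10 \left(-84\right) = 140 - 840 = -700$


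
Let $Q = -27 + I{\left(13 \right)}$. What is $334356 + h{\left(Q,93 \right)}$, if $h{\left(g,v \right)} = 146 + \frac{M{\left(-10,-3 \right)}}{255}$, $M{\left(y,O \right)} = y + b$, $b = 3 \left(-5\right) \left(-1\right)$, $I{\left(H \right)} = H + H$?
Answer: $\frac{17059603}{51} \approx 3.345 \cdot 10^{5}$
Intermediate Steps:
$I{\left(H \right)} = 2 H$
$b = 15$ ($b = \left(-15\right) \left(-1\right) = 15$)
$Q = -1$ ($Q = -27 + 2 \cdot 13 = -27 + 26 = -1$)
$M{\left(y,O \right)} = 15 + y$ ($M{\left(y,O \right)} = y + 15 = 15 + y$)
$h{\left(g,v \right)} = \frac{7447}{51}$ ($h{\left(g,v \right)} = 146 + \frac{15 - 10}{255} = 146 + 5 \cdot \frac{1}{255} = 146 + \frac{1}{51} = \frac{7447}{51}$)
$334356 + h{\left(Q,93 \right)} = 334356 + \frac{7447}{51} = \frac{17059603}{51}$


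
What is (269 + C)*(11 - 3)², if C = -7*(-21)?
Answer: 26624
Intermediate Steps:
C = 147
(269 + C)*(11 - 3)² = (269 + 147)*(11 - 3)² = 416*8² = 416*64 = 26624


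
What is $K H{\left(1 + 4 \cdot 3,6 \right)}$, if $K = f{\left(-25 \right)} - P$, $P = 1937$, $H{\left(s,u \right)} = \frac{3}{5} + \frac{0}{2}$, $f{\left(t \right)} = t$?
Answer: $- \frac{5886}{5} \approx -1177.2$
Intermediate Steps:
$H{\left(s,u \right)} = \frac{3}{5}$ ($H{\left(s,u \right)} = 3 \cdot \frac{1}{5} + 0 \cdot \frac{1}{2} = \frac{3}{5} + 0 = \frac{3}{5}$)
$K = -1962$ ($K = -25 - 1937 = -1962$)
$K H{\left(1 + 4 \cdot 3,6 \right)} = \left(-1962\right) \frac{3}{5} = - \frac{5886}{5}$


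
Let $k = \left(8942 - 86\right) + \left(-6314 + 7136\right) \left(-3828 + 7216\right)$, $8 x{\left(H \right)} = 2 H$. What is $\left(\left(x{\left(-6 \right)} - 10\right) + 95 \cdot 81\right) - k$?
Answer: $- \frac{5572217}{2} \approx -2.7861 \cdot 10^{6}$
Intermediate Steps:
$x{\left(H \right)} = \frac{H}{4}$ ($x{\left(H \right)} = \frac{2 H}{8} = \frac{H}{4}$)
$k = 2793792$ ($k = 8856 + 822 \cdot 3388 = 8856 + 2784936 = 2793792$)
$\left(\left(x{\left(-6 \right)} - 10\right) + 95 \cdot 81\right) - k = \left(\left(\frac{1}{4} \left(-6\right) - 10\right) + 95 \cdot 81\right) - 2793792 = \left(\left(- \frac{3}{2} - 10\right) + 7695\right) - 2793792 = \left(- \frac{23}{2} + 7695\right) - 2793792 = \frac{15367}{2} - 2793792 = - \frac{5572217}{2}$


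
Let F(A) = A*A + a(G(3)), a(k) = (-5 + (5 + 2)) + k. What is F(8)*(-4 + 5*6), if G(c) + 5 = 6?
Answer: 1742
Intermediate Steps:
G(c) = 1 (G(c) = -5 + 6 = 1)
a(k) = 2 + k (a(k) = (-5 + 7) + k = 2 + k)
F(A) = 3 + A² (F(A) = A*A + (2 + 1) = A² + 3 = 3 + A²)
F(8)*(-4 + 5*6) = (3 + 8²)*(-4 + 5*6) = (3 + 64)*(-4 + 30) = 67*26 = 1742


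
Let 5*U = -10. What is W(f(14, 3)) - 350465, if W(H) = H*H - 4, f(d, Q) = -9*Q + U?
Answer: -349628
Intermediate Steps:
U = -2 (U = (1/5)*(-10) = -2)
f(d, Q) = -2 - 9*Q (f(d, Q) = -9*Q - 2 = -2 - 9*Q)
W(H) = -4 + H**2 (W(H) = H**2 - 4 = -4 + H**2)
W(f(14, 3)) - 350465 = (-4 + (-2 - 9*3)**2) - 350465 = (-4 + (-2 - 27)**2) - 350465 = (-4 + (-29)**2) - 350465 = (-4 + 841) - 350465 = 837 - 350465 = -349628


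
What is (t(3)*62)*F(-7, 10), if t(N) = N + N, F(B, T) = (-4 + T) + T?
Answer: 5952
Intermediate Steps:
F(B, T) = -4 + 2*T
t(N) = 2*N
(t(3)*62)*F(-7, 10) = ((2*3)*62)*(-4 + 2*10) = (6*62)*(-4 + 20) = 372*16 = 5952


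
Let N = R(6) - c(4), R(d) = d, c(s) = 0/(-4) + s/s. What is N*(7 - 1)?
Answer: 30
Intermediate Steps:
c(s) = 1 (c(s) = 0*(-¼) + 1 = 0 + 1 = 1)
N = 5 (N = 6 - 1*1 = 6 - 1 = 5)
N*(7 - 1) = 5*(7 - 1) = 5*6 = 30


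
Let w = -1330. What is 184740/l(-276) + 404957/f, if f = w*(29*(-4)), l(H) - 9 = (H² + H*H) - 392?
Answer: 12863228219/3349396760 ≈ 3.8405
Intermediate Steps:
l(H) = -383 + 2*H² (l(H) = 9 + ((H² + H*H) - 392) = 9 + ((H² + H²) - 392) = 9 + (2*H² - 392) = 9 + (-392 + 2*H²) = -383 + 2*H²)
f = 154280 (f = -38570*(-4) = -1330*(-116) = 154280)
184740/l(-276) + 404957/f = 184740/(-383 + 2*(-276)²) + 404957/154280 = 184740/(-383 + 2*76176) + 404957*(1/154280) = 184740/(-383 + 152352) + 57851/22040 = 184740/151969 + 57851/22040 = 12863228219/3349396760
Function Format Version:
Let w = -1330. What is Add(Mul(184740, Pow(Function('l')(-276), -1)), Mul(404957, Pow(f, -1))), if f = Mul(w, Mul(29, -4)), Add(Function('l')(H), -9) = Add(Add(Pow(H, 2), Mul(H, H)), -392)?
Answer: Rational(12863228219, 3349396760) ≈ 3.8405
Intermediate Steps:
Function('l')(H) = Add(-383, Mul(2, Pow(H, 2))) (Function('l')(H) = Add(9, Add(Add(Pow(H, 2), Mul(H, H)), -392)) = Add(9, Add(Add(Pow(H, 2), Pow(H, 2)), -392)) = Add(9, Add(Mul(2, Pow(H, 2)), -392)) = Add(9, Add(-392, Mul(2, Pow(H, 2)))) = Add(-383, Mul(2, Pow(H, 2))))
f = 154280 (f = Mul(-1330, Mul(29, -4)) = Mul(-1330, -116) = 154280)
Add(Mul(184740, Pow(Function('l')(-276), -1)), Mul(404957, Pow(f, -1))) = Add(Mul(184740, Pow(Add(-383, Mul(2, Pow(-276, 2))), -1)), Mul(404957, Pow(154280, -1))) = Add(Mul(184740, Pow(Add(-383, Mul(2, 76176)), -1)), Mul(404957, Rational(1, 154280))) = Add(Mul(184740, Pow(Add(-383, 152352), -1)), Rational(57851, 22040)) = Add(Mul(184740, Pow(151969, -1)), Rational(57851, 22040)) = Add(Mul(184740, Rational(1, 151969)), Rational(57851, 22040)) = Add(Rational(184740, 151969), Rational(57851, 22040)) = Rational(12863228219, 3349396760)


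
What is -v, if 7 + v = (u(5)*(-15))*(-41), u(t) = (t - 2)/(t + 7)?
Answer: -587/4 ≈ -146.75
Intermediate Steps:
u(t) = (-2 + t)/(7 + t)
v = 587/4 (v = -7 + (((-2 + 5)/(7 + 5))*(-15))*(-41) = -7 + ((3/12)*(-15))*(-41) = -7 + (((1/12)*3)*(-15))*(-41) = -7 + ((¼)*(-15))*(-41) = -7 - 15/4*(-41) = -7 + 615/4 = 587/4 ≈ 146.75)
-v = -1*587/4 = -587/4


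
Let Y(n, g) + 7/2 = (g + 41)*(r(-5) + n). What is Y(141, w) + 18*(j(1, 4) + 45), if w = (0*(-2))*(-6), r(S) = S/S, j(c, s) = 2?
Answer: 13329/2 ≈ 6664.5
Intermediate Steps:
r(S) = 1
w = 0 (w = 0*(-6) = 0)
Y(n, g) = -7/2 + (1 + n)*(41 + g) (Y(n, g) = -7/2 + (g + 41)*(1 + n) = -7/2 + (41 + g)*(1 + n) = -7/2 + (1 + n)*(41 + g))
Y(141, w) + 18*(j(1, 4) + 45) = (75/2 + 0 + 41*141 + 0*141) + 18*(2 + 45) = (75/2 + 0 + 5781 + 0) + 18*47 = 11637/2 + 846 = 13329/2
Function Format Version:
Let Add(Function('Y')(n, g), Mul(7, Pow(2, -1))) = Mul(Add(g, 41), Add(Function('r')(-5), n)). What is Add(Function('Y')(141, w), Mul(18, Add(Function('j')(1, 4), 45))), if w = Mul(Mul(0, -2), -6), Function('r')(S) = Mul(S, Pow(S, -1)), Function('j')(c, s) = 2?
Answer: Rational(13329, 2) ≈ 6664.5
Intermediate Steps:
Function('r')(S) = 1
w = 0 (w = Mul(0, -6) = 0)
Function('Y')(n, g) = Add(Rational(-7, 2), Mul(Add(1, n), Add(41, g))) (Function('Y')(n, g) = Add(Rational(-7, 2), Mul(Add(g, 41), Add(1, n))) = Add(Rational(-7, 2), Mul(Add(41, g), Add(1, n))) = Add(Rational(-7, 2), Mul(Add(1, n), Add(41, g))))
Add(Function('Y')(141, w), Mul(18, Add(Function('j')(1, 4), 45))) = Add(Add(Rational(75, 2), 0, Mul(41, 141), Mul(0, 141)), Mul(18, Add(2, 45))) = Add(Add(Rational(75, 2), 0, 5781, 0), Mul(18, 47)) = Add(Rational(11637, 2), 846) = Rational(13329, 2)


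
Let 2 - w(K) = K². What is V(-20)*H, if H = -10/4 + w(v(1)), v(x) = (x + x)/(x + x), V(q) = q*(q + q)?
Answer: -1200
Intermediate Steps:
V(q) = 2*q² (V(q) = q*(2*q) = 2*q²)
v(x) = 1 (v(x) = (2*x)/((2*x)) = (2*x)*(1/(2*x)) = 1)
w(K) = 2 - K²
H = -3/2 (H = -10/4 + (2 - 1*1²) = -10/4 + (2 - 1*1) = -5*½ + (2 - 1) = -5/2 + 1 = -3/2 ≈ -1.5000)
V(-20)*H = (2*(-20)²)*(-3/2) = (2*400)*(-3/2) = 800*(-3/2) = -1200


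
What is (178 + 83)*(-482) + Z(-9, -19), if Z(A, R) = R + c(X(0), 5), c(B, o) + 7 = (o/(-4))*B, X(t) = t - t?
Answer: -125828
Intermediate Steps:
X(t) = 0
c(B, o) = -7 - B*o/4 (c(B, o) = -7 + (o/(-4))*B = -7 + (o*(-¼))*B = -7 + (-o/4)*B = -7 - B*o/4)
Z(A, R) = -7 + R (Z(A, R) = R + (-7 - ¼*0*5) = R + (-7 + 0) = R - 7 = -7 + R)
(178 + 83)*(-482) + Z(-9, -19) = (178 + 83)*(-482) + (-7 - 19) = 261*(-482) - 26 = -125802 - 26 = -125828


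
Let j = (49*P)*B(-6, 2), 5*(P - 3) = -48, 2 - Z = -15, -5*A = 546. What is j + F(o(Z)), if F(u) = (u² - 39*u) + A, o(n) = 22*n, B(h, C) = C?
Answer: 124534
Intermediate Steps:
A = -546/5 (A = -⅕*546 = -546/5 ≈ -109.20)
Z = 17 (Z = 2 - 1*(-15) = 2 + 15 = 17)
P = -33/5 (P = 3 + (⅕)*(-48) = 3 - 48/5 = -33/5 ≈ -6.6000)
F(u) = -546/5 + u² - 39*u (F(u) = (u² - 39*u) - 546/5 = -546/5 + u² - 39*u)
j = -3234/5 (j = (49*(-33/5))*2 = -1617/5*2 = -3234/5 ≈ -646.80)
j + F(o(Z)) = -3234/5 + (-546/5 + (22*17)² - 858*17) = -3234/5 + (-546/5 + 374² - 39*374) = -3234/5 + (-546/5 + 139876 - 14586) = -3234/5 + 625904/5 = 124534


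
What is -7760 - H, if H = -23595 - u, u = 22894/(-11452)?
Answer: 90659763/5726 ≈ 15833.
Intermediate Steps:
u = -11447/5726 (u = 22894*(-1/11452) = -11447/5726 ≈ -1.9991)
H = -135093523/5726 (H = -23595 - 1*(-11447/5726) = -23595 + 11447/5726 = -135093523/5726 ≈ -23593.)
-7760 - H = -7760 - 1*(-135093523/5726) = -7760 + 135093523/5726 = 90659763/5726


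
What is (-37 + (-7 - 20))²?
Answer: 4096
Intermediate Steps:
(-37 + (-7 - 20))² = (-37 - 27)² = (-64)² = 4096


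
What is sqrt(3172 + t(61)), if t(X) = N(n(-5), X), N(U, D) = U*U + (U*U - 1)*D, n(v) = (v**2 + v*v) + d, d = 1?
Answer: sqrt(164373) ≈ 405.43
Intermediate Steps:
n(v) = 1 + 2*v**2 (n(v) = (v**2 + v*v) + 1 = (v**2 + v**2) + 1 = 2*v**2 + 1 = 1 + 2*v**2)
N(U, D) = U**2 + D*(-1 + U**2) (N(U, D) = U**2 + (U**2 - 1)*D = U**2 + (-1 + U**2)*D = U**2 + D*(-1 + U**2))
t(X) = 2601 + 2600*X (t(X) = (1 + 2*(-5)**2)**2 - X + X*(1 + 2*(-5)**2)**2 = (1 + 2*25)**2 - X + X*(1 + 2*25)**2 = (1 + 50)**2 - X + X*(1 + 50)**2 = 51**2 - X + X*51**2 = 2601 - X + X*2601 = 2601 - X + 2601*X = 2601 + 2600*X)
sqrt(3172 + t(61)) = sqrt(3172 + (2601 + 2600*61)) = sqrt(3172 + (2601 + 158600)) = sqrt(3172 + 161201) = sqrt(164373)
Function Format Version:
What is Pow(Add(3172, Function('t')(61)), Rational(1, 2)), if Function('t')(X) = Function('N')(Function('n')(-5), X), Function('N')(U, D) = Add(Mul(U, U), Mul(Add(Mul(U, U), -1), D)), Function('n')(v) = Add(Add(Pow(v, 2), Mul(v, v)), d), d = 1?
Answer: Pow(164373, Rational(1, 2)) ≈ 405.43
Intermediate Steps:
Function('n')(v) = Add(1, Mul(2, Pow(v, 2))) (Function('n')(v) = Add(Add(Pow(v, 2), Mul(v, v)), 1) = Add(Add(Pow(v, 2), Pow(v, 2)), 1) = Add(Mul(2, Pow(v, 2)), 1) = Add(1, Mul(2, Pow(v, 2))))
Function('N')(U, D) = Add(Pow(U, 2), Mul(D, Add(-1, Pow(U, 2)))) (Function('N')(U, D) = Add(Pow(U, 2), Mul(Add(Pow(U, 2), -1), D)) = Add(Pow(U, 2), Mul(Add(-1, Pow(U, 2)), D)) = Add(Pow(U, 2), Mul(D, Add(-1, Pow(U, 2)))))
Function('t')(X) = Add(2601, Mul(2600, X)) (Function('t')(X) = Add(Pow(Add(1, Mul(2, Pow(-5, 2))), 2), Mul(-1, X), Mul(X, Pow(Add(1, Mul(2, Pow(-5, 2))), 2))) = Add(Pow(Add(1, Mul(2, 25)), 2), Mul(-1, X), Mul(X, Pow(Add(1, Mul(2, 25)), 2))) = Add(Pow(Add(1, 50), 2), Mul(-1, X), Mul(X, Pow(Add(1, 50), 2))) = Add(Pow(51, 2), Mul(-1, X), Mul(X, Pow(51, 2))) = Add(2601, Mul(-1, X), Mul(X, 2601)) = Add(2601, Mul(-1, X), Mul(2601, X)) = Add(2601, Mul(2600, X)))
Pow(Add(3172, Function('t')(61)), Rational(1, 2)) = Pow(Add(3172, Add(2601, Mul(2600, 61))), Rational(1, 2)) = Pow(Add(3172, Add(2601, 158600)), Rational(1, 2)) = Pow(Add(3172, 161201), Rational(1, 2)) = Pow(164373, Rational(1, 2))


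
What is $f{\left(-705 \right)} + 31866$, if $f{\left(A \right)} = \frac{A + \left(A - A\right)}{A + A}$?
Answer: $\frac{63733}{2} \approx 31867.0$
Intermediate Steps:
$f{\left(A \right)} = \frac{1}{2}$ ($f{\left(A \right)} = \frac{A + 0}{2 A} = A \frac{1}{2 A} = \frac{1}{2}$)
$f{\left(-705 \right)} + 31866 = \frac{1}{2} + 31866 = \frac{63733}{2}$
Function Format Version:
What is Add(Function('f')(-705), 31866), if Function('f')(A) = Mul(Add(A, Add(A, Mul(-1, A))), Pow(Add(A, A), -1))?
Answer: Rational(63733, 2) ≈ 31867.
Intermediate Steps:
Function('f')(A) = Rational(1, 2) (Function('f')(A) = Mul(Add(A, 0), Pow(Mul(2, A), -1)) = Mul(A, Mul(Rational(1, 2), Pow(A, -1))) = Rational(1, 2))
Add(Function('f')(-705), 31866) = Add(Rational(1, 2), 31866) = Rational(63733, 2)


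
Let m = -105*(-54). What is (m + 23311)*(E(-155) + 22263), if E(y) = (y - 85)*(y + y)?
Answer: 2801390403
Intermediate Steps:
E(y) = 2*y*(-85 + y) (E(y) = (-85 + y)*(2*y) = 2*y*(-85 + y))
m = 5670
(m + 23311)*(E(-155) + 22263) = (5670 + 23311)*(2*(-155)*(-85 - 155) + 22263) = 28981*(2*(-155)*(-240) + 22263) = 28981*(74400 + 22263) = 28981*96663 = 2801390403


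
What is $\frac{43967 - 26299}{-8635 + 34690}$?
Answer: $\frac{17668}{26055} \approx 0.6781$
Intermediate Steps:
$\frac{43967 - 26299}{-8635 + 34690} = \frac{43967 - 26299}{26055} = \left(43967 - 26299\right) \frac{1}{26055} = 17668 \cdot \frac{1}{26055} = \frac{17668}{26055}$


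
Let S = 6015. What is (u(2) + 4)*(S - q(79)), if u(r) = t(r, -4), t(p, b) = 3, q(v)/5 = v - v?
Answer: 42105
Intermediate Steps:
q(v) = 0 (q(v) = 5*(v - v) = 5*0 = 0)
u(r) = 3
(u(2) + 4)*(S - q(79)) = (3 + 4)*(6015 - 1*0) = 7*(6015 + 0) = 7*6015 = 42105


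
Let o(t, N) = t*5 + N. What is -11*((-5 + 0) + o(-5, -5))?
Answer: 385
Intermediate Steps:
o(t, N) = N + 5*t (o(t, N) = 5*t + N = N + 5*t)
-11*((-5 + 0) + o(-5, -5)) = -11*((-5 + 0) + (-5 + 5*(-5))) = -11*(-5 + (-5 - 25)) = -11*(-5 - 30) = -11*(-35) = 385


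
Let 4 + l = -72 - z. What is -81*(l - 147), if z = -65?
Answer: 12798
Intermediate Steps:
l = -11 (l = -4 + (-72 - 1*(-65)) = -4 + (-72 + 65) = -4 - 7 = -11)
-81*(l - 147) = -81*(-11 - 147) = -81*(-158) = 12798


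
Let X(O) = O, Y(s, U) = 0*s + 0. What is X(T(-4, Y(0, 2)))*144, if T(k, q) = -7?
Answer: -1008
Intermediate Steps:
Y(s, U) = 0 (Y(s, U) = 0 + 0 = 0)
X(T(-4, Y(0, 2)))*144 = -7*144 = -1008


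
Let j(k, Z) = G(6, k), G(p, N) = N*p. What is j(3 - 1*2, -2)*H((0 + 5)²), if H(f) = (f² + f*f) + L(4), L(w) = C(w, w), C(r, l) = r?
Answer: 7524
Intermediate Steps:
L(w) = w
H(f) = 4 + 2*f² (H(f) = (f² + f*f) + 4 = (f² + f²) + 4 = 2*f² + 4 = 4 + 2*f²)
j(k, Z) = 6*k (j(k, Z) = k*6 = 6*k)
j(3 - 1*2, -2)*H((0 + 5)²) = (6*(3 - 1*2))*(4 + 2*((0 + 5)²)²) = (6*(3 - 2))*(4 + 2*(5²)²) = (6*1)*(4 + 2*25²) = 6*(4 + 2*625) = 6*(4 + 1250) = 6*1254 = 7524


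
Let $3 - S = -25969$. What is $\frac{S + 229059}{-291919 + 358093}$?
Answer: $\frac{255031}{66174} \approx 3.8539$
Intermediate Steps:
$S = 25972$ ($S = 3 - -25969 = 3 + 25969 = 25972$)
$\frac{S + 229059}{-291919 + 358093} = \frac{25972 + 229059}{-291919 + 358093} = \frac{255031}{66174}$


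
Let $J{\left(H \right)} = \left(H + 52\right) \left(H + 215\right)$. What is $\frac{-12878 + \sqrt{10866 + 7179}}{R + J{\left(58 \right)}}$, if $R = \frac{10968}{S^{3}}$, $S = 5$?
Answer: $- \frac{804875}{1882359} + \frac{125 \sqrt{2005}}{1254906} \approx -0.42313$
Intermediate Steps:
$J{\left(H \right)} = \left(52 + H\right) \left(215 + H\right)$
$R = \frac{10968}{125}$ ($R = \frac{10968}{5^{3}} = \frac{10968}{125} \approx 87.744$)
$\frac{-12878 + \sqrt{10866 + 7179}}{R + J{\left(58 \right)}} = \frac{-12878 + \sqrt{10866 + 7179}}{\frac{10968}{125} + \left(11180 + 58^{2} + 267 \cdot 58\right)} = \frac{-12878 + \sqrt{18045}}{\frac{10968}{125} + \left(11180 + 3364 + 15486\right)} = \frac{-12878 + 3 \sqrt{2005}}{\frac{10968}{125} + 30030} = \frac{-12878 + 3 \sqrt{2005}}{\frac{3764718}{125}} = \left(-12878 + 3 \sqrt{2005}\right) \frac{125}{3764718} = - \frac{804875}{1882359} + \frac{125 \sqrt{2005}}{1254906}$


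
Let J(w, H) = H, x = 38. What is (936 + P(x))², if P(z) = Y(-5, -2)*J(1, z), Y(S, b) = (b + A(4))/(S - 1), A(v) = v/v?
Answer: 7991929/9 ≈ 8.8799e+5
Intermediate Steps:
A(v) = 1
Y(S, b) = (1 + b)/(-1 + S) (Y(S, b) = (b + 1)/(S - 1) = (1 + b)/(-1 + S))
P(z) = z/6 (P(z) = ((1 - 2)/(-1 - 5))*z = (-1/(-6))*z = (-⅙*(-1))*z = z/6)
(936 + P(x))² = (936 + (⅙)*38)² = (936 + 19/3)² = (2827/3)² = 7991929/9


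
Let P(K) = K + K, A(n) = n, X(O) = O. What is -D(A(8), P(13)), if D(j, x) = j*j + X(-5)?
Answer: -59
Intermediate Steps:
P(K) = 2*K
D(j, x) = -5 + j**2 (D(j, x) = j*j - 5 = j**2 - 5 = -5 + j**2)
-D(A(8), P(13)) = -(-5 + 8**2) = -(-5 + 64) = -1*59 = -59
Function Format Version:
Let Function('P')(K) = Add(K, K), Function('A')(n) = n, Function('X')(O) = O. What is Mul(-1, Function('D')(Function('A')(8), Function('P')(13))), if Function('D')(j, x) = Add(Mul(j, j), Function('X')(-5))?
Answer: -59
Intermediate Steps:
Function('P')(K) = Mul(2, K)
Function('D')(j, x) = Add(-5, Pow(j, 2)) (Function('D')(j, x) = Add(Mul(j, j), -5) = Add(Pow(j, 2), -5) = Add(-5, Pow(j, 2)))
Mul(-1, Function('D')(Function('A')(8), Function('P')(13))) = Mul(-1, Add(-5, Pow(8, 2))) = Mul(-1, Add(-5, 64)) = Mul(-1, 59) = -59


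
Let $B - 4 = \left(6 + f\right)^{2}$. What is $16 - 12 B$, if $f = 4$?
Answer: $-1232$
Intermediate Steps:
$B = 104$ ($B = 4 + \left(6 + 4\right)^{2} = 4 + 10^{2} = 4 + 100 = 104$)
$16 - 12 B = 16 - 1248 = -1232$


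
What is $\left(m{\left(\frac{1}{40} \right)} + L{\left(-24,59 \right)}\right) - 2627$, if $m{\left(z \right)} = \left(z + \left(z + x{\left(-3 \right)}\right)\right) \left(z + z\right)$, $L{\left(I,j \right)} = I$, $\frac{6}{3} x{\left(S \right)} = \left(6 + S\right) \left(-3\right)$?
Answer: $- \frac{1060489}{400} \approx -2651.2$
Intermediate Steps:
$x{\left(S \right)} = -9 - \frac{3 S}{2}$ ($x{\left(S \right)} = \frac{\left(6 + S\right) \left(-3\right)}{2} = \frac{-18 - 3 S}{2} = -9 - \frac{3 S}{2}$)
$m{\left(z \right)} = 2 z \left(- \frac{9}{2} + 2 z\right)$ ($m{\left(z \right)} = \left(z + \left(z - \frac{9}{2}\right)\right) \left(z + z\right) = \left(z + \left(z + \left(-9 + \frac{9}{2}\right)\right)\right) 2 z = \left(z + \left(z - \frac{9}{2}\right)\right) 2 z = \left(z + \left(- \frac{9}{2} + z\right)\right) 2 z = \left(- \frac{9}{2} + 2 z\right) 2 z = 2 z \left(- \frac{9}{2} + 2 z\right)$)
$\left(m{\left(\frac{1}{40} \right)} + L{\left(-24,59 \right)}\right) - 2627 = \left(\frac{-9 + \frac{4}{40}}{40} - 24\right) - 2627 = \left(\frac{-9 + 4 \cdot \frac{1}{40}}{40} - 24\right) - 2627 = \left(\frac{-9 + \frac{1}{10}}{40} - 24\right) - 2627 = \left(\frac{1}{40} \left(- \frac{89}{10}\right) - 24\right) - 2627 = \left(- \frac{89}{400} - 24\right) - 2627 = - \frac{9689}{400} - 2627 = - \frac{1060489}{400}$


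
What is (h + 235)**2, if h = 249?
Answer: 234256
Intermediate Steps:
(h + 235)**2 = (249 + 235)**2 = 484**2 = 234256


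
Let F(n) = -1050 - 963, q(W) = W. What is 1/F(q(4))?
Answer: -1/2013 ≈ -0.00049677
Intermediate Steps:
F(n) = -2013
1/F(q(4)) = 1/(-2013) = -1/2013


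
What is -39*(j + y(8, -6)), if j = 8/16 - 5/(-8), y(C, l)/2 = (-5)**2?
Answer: -15951/8 ≈ -1993.9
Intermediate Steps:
y(C, l) = 50 (y(C, l) = 2*(-5)**2 = 2*25 = 50)
j = 9/8 (j = 8*(1/16) - 5*(-1/8) = 1/2 + 5/8 = 9/8 ≈ 1.1250)
-39*(j + y(8, -6)) = -39*(9/8 + 50) = -39*409/8 = -15951/8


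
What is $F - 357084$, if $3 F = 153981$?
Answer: $-305757$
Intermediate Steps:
$F = 51327$ ($F = \frac{1}{3} \cdot 153981 = 51327$)
$F - 357084 = 51327 - 357084 = -305757$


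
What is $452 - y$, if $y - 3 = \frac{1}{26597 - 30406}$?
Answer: $\frac{1710242}{3809} \approx 449.0$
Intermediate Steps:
$y = \frac{11426}{3809}$ ($y = 3 + \frac{1}{26597 - 30406} = 3 + \frac{1}{-3809} = 3 - \frac{1}{3809} = \frac{11426}{3809} \approx 2.9997$)
$452 - y = 452 - \frac{11426}{3809} = \frac{1710242}{3809}$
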